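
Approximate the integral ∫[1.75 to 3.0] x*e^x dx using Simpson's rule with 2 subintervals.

f(x) = x*e^x
a = 1.75, b = 3.0, n = 2
h = (b - a)/n = 0.625000

Simpson's rule: (h/3)[f(x₀) + 4f(x₁) + 2f(x₂) + ... + f(xₙ)]

x_0 = 1.7500, f(x_0) = 10.070555, coefficient = 1
x_1 = 2.3750, f(x_1) = 25.533656, coefficient = 4
x_2 = 3.0000, f(x_2) = 60.256611, coefficient = 1

I ≈ (0.625000/3) × 172.461791 = 35.929540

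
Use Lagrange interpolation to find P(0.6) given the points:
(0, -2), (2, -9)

Lagrange interpolation formula:
P(x) = Σ yᵢ × Lᵢ(x)
where Lᵢ(x) = Π_{j≠i} (x - xⱼ)/(xᵢ - xⱼ)

L_0(0.6) = (0.6 - 2)/(0 - 2) = 0.700000
L_1(0.6) = (0.6 - 0)/(2 - 0) = 0.300000

P(0.6) = (-2)×L_0(0.6) + (-9)×L_1(0.6)
P(0.6) = -4.100000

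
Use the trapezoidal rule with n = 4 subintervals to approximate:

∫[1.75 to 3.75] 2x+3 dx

f(x) = 2x+3
a = 1.75, b = 3.75, n = 4
h = (b - a)/n = 0.500000

Trapezoidal rule: (h/2)[f(x₀) + 2f(x₁) + 2f(x₂) + ... + f(xₙ)]

x_0 = 1.7500, f(x_0) = 6.500000, coefficient = 1
x_1 = 2.2500, f(x_1) = 7.500000, coefficient = 2
x_2 = 2.7500, f(x_2) = 8.500000, coefficient = 2
x_3 = 3.2500, f(x_3) = 9.500000, coefficient = 2
x_4 = 3.7500, f(x_4) = 10.500000, coefficient = 1

I ≈ (0.500000/2) × 68.000000 = 17.000000
Exact value: 17.000000
Error: 0.000000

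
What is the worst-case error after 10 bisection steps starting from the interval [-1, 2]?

Bisection error bound: |error| ≤ (b-a)/2^n
|error| ≤ (2 - (-1))/2^10 = 3/2^10
|error| ≤ 0.0029296875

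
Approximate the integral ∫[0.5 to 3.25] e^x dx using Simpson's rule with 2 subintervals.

f(x) = e^x
a = 0.5, b = 3.25, n = 2
h = (b - a)/n = 1.375000

Simpson's rule: (h/3)[f(x₀) + 4f(x₁) + 2f(x₂) + ... + f(xₙ)]

x_0 = 0.5000, f(x_0) = 1.648721, coefficient = 1
x_1 = 1.8750, f(x_1) = 6.520819, coefficient = 4
x_2 = 3.2500, f(x_2) = 25.790340, coefficient = 1

I ≈ (1.375000/3) × 53.522338 = 24.531071
Exact value: 24.141619
Error: 0.389453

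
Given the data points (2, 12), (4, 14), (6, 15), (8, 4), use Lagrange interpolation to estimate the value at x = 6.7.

Lagrange interpolation formula:
P(x) = Σ yᵢ × Lᵢ(x)
where Lᵢ(x) = Π_{j≠i} (x - xⱼ)/(xᵢ - xⱼ)

L_0(6.7) = (6.7 - 4)/(2 - 4) × (6.7 - 6)/(2 - 6) × (6.7 - 8)/(2 - 8) = 0.051188
L_1(6.7) = (6.7 - 2)/(4 - 2) × (6.7 - 6)/(4 - 6) × (6.7 - 8)/(4 - 8) = -0.267313
L_2(6.7) = (6.7 - 2)/(6 - 2) × (6.7 - 4)/(6 - 4) × (6.7 - 8)/(6 - 8) = 1.031062
L_3(6.7) = (6.7 - 2)/(8 - 2) × (6.7 - 4)/(8 - 4) × (6.7 - 6)/(8 - 6) = 0.185063

P(6.7) = 12×L_0(6.7) + 14×L_1(6.7) + 15×L_2(6.7) + 4×L_3(6.7)
P(6.7) = 13.078062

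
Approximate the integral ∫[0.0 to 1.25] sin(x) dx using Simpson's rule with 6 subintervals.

f(x) = sin(x)
a = 0.0, b = 1.25, n = 6
h = (b - a)/n = 0.208333

Simpson's rule: (h/3)[f(x₀) + 4f(x₁) + 2f(x₂) + ... + f(xₙ)]

x_0 = 0.0000, f(x_0) = 0.000000, coefficient = 1
x_1 = 0.2083, f(x_1) = 0.206830, coefficient = 4
x_2 = 0.4167, f(x_2) = 0.404715, coefficient = 2
x_3 = 0.6250, f(x_3) = 0.585097, coefficient = 4
x_4 = 0.8333, f(x_4) = 0.740177, coefficient = 2
x_5 = 1.0417, f(x_5) = 0.863247, coefficient = 4
x_6 = 1.2500, f(x_6) = 0.948985, coefficient = 1

I ≈ (0.208333/3) × 9.859462 = 0.684685
Exact value: 0.684678
Error: 0.000007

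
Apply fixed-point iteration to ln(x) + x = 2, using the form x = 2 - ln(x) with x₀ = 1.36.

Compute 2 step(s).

Equation: ln(x) + x = 2
Fixed-point form: x = 2 - ln(x)
x₀ = 1.36

x_1 = g(1.360000) = 1.692515
x_2 = g(1.692515) = 1.473784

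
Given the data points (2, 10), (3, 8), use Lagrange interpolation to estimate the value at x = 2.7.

Lagrange interpolation formula:
P(x) = Σ yᵢ × Lᵢ(x)
where Lᵢ(x) = Π_{j≠i} (x - xⱼ)/(xᵢ - xⱼ)

L_0(2.7) = (2.7 - 3)/(2 - 3) = 0.300000
L_1(2.7) = (2.7 - 2)/(3 - 2) = 0.700000

P(2.7) = 10×L_0(2.7) + 8×L_1(2.7)
P(2.7) = 8.600000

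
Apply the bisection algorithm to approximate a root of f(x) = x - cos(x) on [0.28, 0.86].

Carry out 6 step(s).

f(x) = x - cos(x)
Initial interval: [0.28, 0.86]

Iteration 1:
  c_1 = (0.280000 + 0.860000)/2 = 0.570000
  f(c_1) = f(0.570000) = -0.271901
  f(a) × f(c) ≥ 0, new interval: [0.570000, 0.860000]
Iteration 2:
  c_2 = (0.570000 + 0.860000)/2 = 0.715000
  f(c_2) = f(0.715000) = -0.040093
  f(a) × f(c) ≥ 0, new interval: [0.715000, 0.860000]
Iteration 3:
  c_3 = (0.715000 + 0.860000)/2 = 0.787500
  f(c_3) = f(0.787500) = 0.081881
  f(a) × f(c) < 0, new interval: [0.715000, 0.787500]
Iteration 4:
  c_4 = (0.715000 + 0.787500)/2 = 0.751250
  f(c_4) = f(0.751250) = 0.020414
  f(a) × f(c) < 0, new interval: [0.715000, 0.751250]
Iteration 5:
  c_5 = (0.715000 + 0.751250)/2 = 0.733125
  f(c_5) = f(0.733125) = -0.009962
  f(a) × f(c) ≥ 0, new interval: [0.733125, 0.751250]
Iteration 6:
  c_6 = (0.733125 + 0.751250)/2 = 0.742188
  f(c_6) = f(0.742188) = 0.005196
  f(a) × f(c) < 0, new interval: [0.733125, 0.742188]

After 6 iteration(s), the approximation is c_6 = 0.742188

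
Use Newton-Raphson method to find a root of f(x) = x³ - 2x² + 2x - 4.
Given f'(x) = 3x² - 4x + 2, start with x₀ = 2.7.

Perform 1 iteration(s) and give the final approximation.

f(x) = x³ - 2x² + 2x - 4
f'(x) = 3x² - 4x + 2
x₀ = 2.7

Newton-Raphson formula: x_{n+1} = x_n - f(x_n)/f'(x_n)

Iteration 1:
  f(2.700000) = 6.503000
  f'(2.700000) = 13.070000
  x_1 = 2.700000 - 6.503000/13.070000 = 2.202448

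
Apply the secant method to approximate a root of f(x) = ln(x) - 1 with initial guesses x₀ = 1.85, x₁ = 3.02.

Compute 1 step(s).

f(x) = ln(x) - 1
x₀ = 1.85, x₁ = 3.02

Secant formula: x_{n+1} = x_n - f(x_n)(x_n - x_{n-1})/(f(x_n) - f(x_{n-1}))

Iteration 1:
  f(1.850000) = -0.384814
  f(3.020000) = 0.105257
  x_2 = 3.020000 - 0.105257×(3.020000 - 1.850000)/(0.105257 - (-0.384814))
       = 2.768709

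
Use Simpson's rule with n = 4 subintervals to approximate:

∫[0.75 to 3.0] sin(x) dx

f(x) = sin(x)
a = 0.75, b = 3.0, n = 4
h = (b - a)/n = 0.562500

Simpson's rule: (h/3)[f(x₀) + 4f(x₁) + 2f(x₂) + ... + f(xₙ)]

x_0 = 0.7500, f(x_0) = 0.681639, coefficient = 1
x_1 = 1.3125, f(x_1) = 0.966827, coefficient = 4
x_2 = 1.8750, f(x_2) = 0.954086, coefficient = 2
x_3 = 2.4375, f(x_3) = 0.647343, coefficient = 4
x_4 = 3.0000, f(x_4) = 0.141120, coefficient = 1

I ≈ (0.562500/3) × 9.187607 = 1.722676
Exact value: 1.721681
Error: 0.000995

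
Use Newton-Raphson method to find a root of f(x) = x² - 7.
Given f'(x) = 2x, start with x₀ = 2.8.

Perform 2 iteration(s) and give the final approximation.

f(x) = x² - 7
f'(x) = 2x
x₀ = 2.8

Newton-Raphson formula: x_{n+1} = x_n - f(x_n)/f'(x_n)

Iteration 1:
  f(2.800000) = 0.840000
  f'(2.800000) = 5.600000
  x_1 = 2.800000 - 0.840000/5.600000 = 2.650000
Iteration 2:
  f(2.650000) = 0.022500
  f'(2.650000) = 5.300000
  x_2 = 2.650000 - 0.022500/5.300000 = 2.645755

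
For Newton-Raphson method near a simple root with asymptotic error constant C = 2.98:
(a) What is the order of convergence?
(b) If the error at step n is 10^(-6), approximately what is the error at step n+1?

(a) Newton-Raphson has quadratic (order 2) convergence near simple roots.
    This means |e_{n+1}| ≈ C|e_n|².

(b) With |e_n| = 10^(-6) and C = 2.98:
    |e_{n+1}| ≈ 2.98 × (10^(-6))² = 2.98 × 10^(-12)

(a) 2 (quadratic); (b) |e_{n+1}| ≈ 2.980e-12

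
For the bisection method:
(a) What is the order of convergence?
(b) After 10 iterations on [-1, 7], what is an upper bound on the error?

(a) Bisection has linear (order 1) convergence; the error is halved each step.

(b) Error bound = (b-a)/2^n = (7 - (-1))/2^{10}
    = 8/2^{10}

(a) 1 (linear); (b) error ≤ 7.81e-03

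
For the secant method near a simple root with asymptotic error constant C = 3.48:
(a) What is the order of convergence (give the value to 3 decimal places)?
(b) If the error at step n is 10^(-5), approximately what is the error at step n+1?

(a) Secant method has superlinear convergence with order φ = (1+√5)/2 ≈ 1.618.
    This means |e_{n+1}| ≈ C|e_n|^1.618.

(b) With |e_n| = 10^(-5) and C = 3.48:
    |e_{n+1}| ≈ 3.48 × (10^(-5))^1.618 = 3.48 × 10^(-8.09)

(a) ≈ 1.618 (golden ratio); (b) |e_{n+1}| ≈ 2.828e-08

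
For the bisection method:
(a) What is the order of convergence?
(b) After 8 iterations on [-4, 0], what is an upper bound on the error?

(a) Bisection has linear (order 1) convergence; the error is halved each step.

(b) Error bound = (b-a)/2^n = (0 - (-4))/2^{8}
    = 4/2^{8}

(a) 1 (linear); (b) error ≤ 1.56e-02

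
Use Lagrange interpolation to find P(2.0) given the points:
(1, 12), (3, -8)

Lagrange interpolation formula:
P(x) = Σ yᵢ × Lᵢ(x)
where Lᵢ(x) = Π_{j≠i} (x - xⱼ)/(xᵢ - xⱼ)

L_0(2.0) = (2.0 - 3)/(1 - 3) = 0.500000
L_1(2.0) = (2.0 - 1)/(3 - 1) = 0.500000

P(2.0) = 12×L_0(2.0) + (-8)×L_1(2.0)
P(2.0) = 2.000000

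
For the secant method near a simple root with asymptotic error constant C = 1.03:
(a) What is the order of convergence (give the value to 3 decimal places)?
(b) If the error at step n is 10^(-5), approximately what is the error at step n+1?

(a) Secant method has superlinear convergence with order φ = (1+√5)/2 ≈ 1.618.
    This means |e_{n+1}| ≈ C|e_n|^1.618.

(b) With |e_n| = 10^(-5) and C = 1.03:
    |e_{n+1}| ≈ 1.03 × (10^(-5))^1.618 = 1.03 × 10^(-8.09)

(a) ≈ 1.618 (golden ratio); (b) |e_{n+1}| ≈ 8.369e-09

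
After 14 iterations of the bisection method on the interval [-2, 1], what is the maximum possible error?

Bisection error bound: |error| ≤ (b-a)/2^n
|error| ≤ (1 - (-2))/2^14 = 3/2^14
|error| ≤ 0.0001831055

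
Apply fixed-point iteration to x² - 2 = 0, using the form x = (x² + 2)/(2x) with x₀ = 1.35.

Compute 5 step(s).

Equation: x² - 2 = 0
Fixed-point form: x = (x² + 2)/(2x)
x₀ = 1.35

x_1 = g(1.350000) = 1.415741
x_2 = g(1.415741) = 1.414214
x_3 = g(1.414214) = 1.414214
x_4 = g(1.414214) = 1.414214
x_5 = g(1.414214) = 1.414214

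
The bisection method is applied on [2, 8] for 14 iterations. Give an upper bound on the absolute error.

Bisection error bound: |error| ≤ (b-a)/2^n
|error| ≤ (8 - 2)/2^14 = 6/2^14
|error| ≤ 0.0003662109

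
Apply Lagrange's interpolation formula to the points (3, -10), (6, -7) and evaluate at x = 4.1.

Lagrange interpolation formula:
P(x) = Σ yᵢ × Lᵢ(x)
where Lᵢ(x) = Π_{j≠i} (x - xⱼ)/(xᵢ - xⱼ)

L_0(4.1) = (4.1 - 6)/(3 - 6) = 0.633333
L_1(4.1) = (4.1 - 3)/(6 - 3) = 0.366667

P(4.1) = (-10)×L_0(4.1) + (-7)×L_1(4.1)
P(4.1) = -8.900000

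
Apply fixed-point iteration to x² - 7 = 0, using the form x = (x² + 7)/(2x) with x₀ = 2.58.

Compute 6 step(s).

Equation: x² - 7 = 0
Fixed-point form: x = (x² + 7)/(2x)
x₀ = 2.58

x_1 = g(2.580000) = 2.646589
x_2 = g(2.646589) = 2.645751
x_3 = g(2.645751) = 2.645751
x_4 = g(2.645751) = 2.645751
x_5 = g(2.645751) = 2.645751
x_6 = g(2.645751) = 2.645751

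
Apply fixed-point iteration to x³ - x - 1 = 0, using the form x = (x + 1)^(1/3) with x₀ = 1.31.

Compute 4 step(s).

Equation: x³ - x - 1 = 0
Fixed-point form: x = (x + 1)^(1/3)
x₀ = 1.31

x_1 = g(1.310000) = 1.321916
x_2 = g(1.321916) = 1.324186
x_3 = g(1.324186) = 1.324617
x_4 = g(1.324617) = 1.324699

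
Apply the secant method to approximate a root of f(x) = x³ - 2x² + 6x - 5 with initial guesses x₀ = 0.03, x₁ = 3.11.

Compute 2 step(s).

f(x) = x³ - 2x² + 6x - 5
x₀ = 0.03, x₁ = 3.11

Secant formula: x_{n+1} = x_n - f(x_n)(x_n - x_{n-1})/(f(x_n) - f(x_{n-1}))

Iteration 1:
  f(0.030000) = -4.821773
  f(3.110000) = 24.396031
  x_2 = 3.110000 - 24.396031×(3.110000 - 0.030000)/(24.396031 - (-4.821773))
       = 0.538288
Iteration 2:
  f(3.110000) = 24.396031
  f(0.538288) = -2.193809
  x_3 = 0.538288 - (-2.193809)×(0.538288 - 3.110000)/(-2.193809 - 24.396031)
       = 0.750468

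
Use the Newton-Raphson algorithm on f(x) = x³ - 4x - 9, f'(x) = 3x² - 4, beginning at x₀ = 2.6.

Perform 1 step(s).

f(x) = x³ - 4x - 9
f'(x) = 3x² - 4
x₀ = 2.6

Newton-Raphson formula: x_{n+1} = x_n - f(x_n)/f'(x_n)

Iteration 1:
  f(2.600000) = -1.824000
  f'(2.600000) = 16.280000
  x_1 = 2.600000 - (-1.824000)/16.280000 = 2.712039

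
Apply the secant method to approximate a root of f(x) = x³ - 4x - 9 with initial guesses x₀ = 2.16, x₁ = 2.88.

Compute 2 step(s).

f(x) = x³ - 4x - 9
x₀ = 2.16, x₁ = 2.88

Secant formula: x_{n+1} = x_n - f(x_n)(x_n - x_{n-1})/(f(x_n) - f(x_{n-1}))

Iteration 1:
  f(2.160000) = -7.562304
  f(2.880000) = 3.367872
  x_2 = 2.880000 - 3.367872×(2.880000 - 2.160000)/(3.367872 - (-7.562304))
       = 2.658149
Iteration 2:
  f(2.880000) = 3.367872
  f(2.658149) = -0.850759
  x_3 = 2.658149 - (-0.850759)×(2.658149 - 2.880000)/(-0.850759 - 3.367872)
       = 2.702889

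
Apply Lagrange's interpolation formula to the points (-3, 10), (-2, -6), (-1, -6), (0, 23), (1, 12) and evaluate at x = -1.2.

Lagrange interpolation formula:
P(x) = Σ yᵢ × Lᵢ(x)
where Lᵢ(x) = Π_{j≠i} (x - xⱼ)/(xᵢ - xⱼ)

L_0(-1.2) = (-1.2 - (-2))/(-3 - (-2)) × (-1.2 - (-1))/(-3 - (-1)) × (-1.2 - 0)/(-3 - 0) × (-1.2 - 1)/(-3 - 1) = -0.017600
L_1(-1.2) = (-1.2 - (-3))/(-2 - (-3)) × (-1.2 - (-1))/(-2 - (-1)) × (-1.2 - 0)/(-2 - 0) × (-1.2 - 1)/(-2 - 1) = 0.158400
L_2(-1.2) = (-1.2 - (-3))/(-1 - (-3)) × (-1.2 - (-2))/(-1 - (-2)) × (-1.2 - 0)/(-1 - 0) × (-1.2 - 1)/(-1 - 1) = 0.950400
L_3(-1.2) = (-1.2 - (-3))/(0 - (-3)) × (-1.2 - (-2))/(0 - (-2)) × (-1.2 - (-1))/(0 - (-1)) × (-1.2 - 1)/(0 - 1) = -0.105600
L_4(-1.2) = (-1.2 - (-3))/(1 - (-3)) × (-1.2 - (-2))/(1 - (-2)) × (-1.2 - (-1))/(1 - (-1)) × (-1.2 - 0)/(1 - 0) = 0.014400

P(-1.2) = 10×L_0(-1.2) + (-6)×L_1(-1.2) + (-6)×L_2(-1.2) + 23×L_3(-1.2) + 12×L_4(-1.2)
P(-1.2) = -9.084800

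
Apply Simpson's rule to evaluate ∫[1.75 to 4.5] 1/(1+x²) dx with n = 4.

f(x) = 1/(1+x²)
a = 1.75, b = 4.5, n = 4
h = (b - a)/n = 0.687500

Simpson's rule: (h/3)[f(x₀) + 4f(x₁) + 2f(x₂) + ... + f(xₙ)]

x_0 = 1.7500, f(x_0) = 0.246154, coefficient = 1
x_1 = 2.4375, f(x_1) = 0.144063, coefficient = 4
x_2 = 3.1250, f(x_2) = 0.092888, coefficient = 2
x_3 = 3.8125, f(x_3) = 0.064370, coefficient = 4
x_4 = 4.5000, f(x_4) = 0.047059, coefficient = 1

I ≈ (0.687500/3) × 1.312722 = 0.300832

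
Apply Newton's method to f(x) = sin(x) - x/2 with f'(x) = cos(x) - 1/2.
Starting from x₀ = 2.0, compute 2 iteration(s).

f(x) = sin(x) - x/2
f'(x) = cos(x) - 1/2
x₀ = 2.0

Newton-Raphson formula: x_{n+1} = x_n - f(x_n)/f'(x_n)

Iteration 1:
  f(2.000000) = -0.090703
  f'(2.000000) = -0.916147
  x_1 = 2.000000 - (-0.090703)/(-0.916147) = 1.900996
Iteration 2:
  f(1.900996) = -0.004520
  f'(1.900996) = -0.824232
  x_2 = 1.900996 - (-0.004520)/(-0.824232) = 1.895512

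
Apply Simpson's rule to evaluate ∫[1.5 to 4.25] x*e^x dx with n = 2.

f(x) = x*e^x
a = 1.5, b = 4.25, n = 2
h = (b - a)/n = 1.375000

Simpson's rule: (h/3)[f(x₀) + 4f(x₁) + 2f(x₂) + ... + f(xₙ)]

x_0 = 1.5000, f(x_0) = 6.722534, coefficient = 1
x_1 = 2.8750, f(x_1) = 50.960594, coefficient = 4
x_2 = 4.2500, f(x_2) = 297.948002, coefficient = 1

I ≈ (1.375000/3) × 508.512913 = 233.068419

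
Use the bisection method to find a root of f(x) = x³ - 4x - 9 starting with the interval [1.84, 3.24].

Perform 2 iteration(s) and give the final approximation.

f(x) = x³ - 4x - 9
Initial interval: [1.84, 3.24]

Iteration 1:
  c_1 = (1.840000 + 3.240000)/2 = 2.540000
  f(c_1) = f(2.540000) = -2.772936
  f(a) × f(c) ≥ 0, new interval: [2.540000, 3.240000]
Iteration 2:
  c_2 = (2.540000 + 3.240000)/2 = 2.890000
  f(c_2) = f(2.890000) = 3.577569
  f(a) × f(c) < 0, new interval: [2.540000, 2.890000]

After 2 iteration(s), the approximation is c_2 = 2.890000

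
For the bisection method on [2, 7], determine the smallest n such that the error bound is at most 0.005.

We need (b-a)/2^n ≤ 0.005
(7 - 2)/2^n ≤ 0.005
5/2^n ≤ 0.005
2^n ≥ 1000
n ≥ log₂(1000) = 9.97
n ≥ 10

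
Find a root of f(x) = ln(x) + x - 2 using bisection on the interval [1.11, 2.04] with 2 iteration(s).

f(x) = ln(x) + x - 2
Initial interval: [1.11, 2.04]

Iteration 1:
  c_1 = (1.110000 + 2.040000)/2 = 1.575000
  f(c_1) = f(1.575000) = 0.029255
  f(a) × f(c) < 0, new interval: [1.110000, 1.575000]
Iteration 2:
  c_2 = (1.110000 + 1.575000)/2 = 1.342500
  f(c_2) = f(1.342500) = -0.362966
  f(a) × f(c) ≥ 0, new interval: [1.342500, 1.575000]

After 2 iteration(s), the approximation is c_2 = 1.342500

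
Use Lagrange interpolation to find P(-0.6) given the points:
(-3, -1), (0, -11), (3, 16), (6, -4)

Lagrange interpolation formula:
P(x) = Σ yᵢ × Lᵢ(x)
where Lᵢ(x) = Π_{j≠i} (x - xⱼ)/(xᵢ - xⱼ)

L_0(-0.6) = (-0.6 - 0)/(-3 - 0) × (-0.6 - 3)/(-3 - 3) × (-0.6 - 6)/(-3 - 6) = 0.088000
L_1(-0.6) = (-0.6 - (-3))/(0 - (-3)) × (-0.6 - 3)/(0 - 3) × (-0.6 - 6)/(0 - 6) = 1.056000
L_2(-0.6) = (-0.6 - (-3))/(3 - (-3)) × (-0.6 - 0)/(3 - 0) × (-0.6 - 6)/(3 - 6) = -0.176000
L_3(-0.6) = (-0.6 - (-3))/(6 - (-3)) × (-0.6 - 0)/(6 - 0) × (-0.6 - 3)/(6 - 3) = 0.032000

P(-0.6) = (-1)×L_0(-0.6) + (-11)×L_1(-0.6) + 16×L_2(-0.6) + (-4)×L_3(-0.6)
P(-0.6) = -14.648000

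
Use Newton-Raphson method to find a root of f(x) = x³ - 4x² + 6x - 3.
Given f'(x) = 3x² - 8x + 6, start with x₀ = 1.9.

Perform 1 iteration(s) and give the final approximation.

f(x) = x³ - 4x² + 6x - 3
f'(x) = 3x² - 8x + 6
x₀ = 1.9

Newton-Raphson formula: x_{n+1} = x_n - f(x_n)/f'(x_n)

Iteration 1:
  f(1.900000) = 0.819000
  f'(1.900000) = 1.630000
  x_1 = 1.900000 - 0.819000/1.630000 = 1.397546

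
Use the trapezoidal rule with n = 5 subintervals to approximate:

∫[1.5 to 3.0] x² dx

f(x) = x²
a = 1.5, b = 3.0, n = 5
h = (b - a)/n = 0.300000

Trapezoidal rule: (h/2)[f(x₀) + 2f(x₁) + 2f(x₂) + ... + f(xₙ)]

x_0 = 1.5000, f(x_0) = 2.250000, coefficient = 1
x_1 = 1.8000, f(x_1) = 3.240000, coefficient = 2
x_2 = 2.1000, f(x_2) = 4.410000, coefficient = 2
x_3 = 2.4000, f(x_3) = 5.760000, coefficient = 2
x_4 = 2.7000, f(x_4) = 7.290000, coefficient = 2
x_5 = 3.0000, f(x_5) = 9.000000, coefficient = 1

I ≈ (0.300000/2) × 52.650000 = 7.897500
Exact value: 7.875000
Error: 0.022500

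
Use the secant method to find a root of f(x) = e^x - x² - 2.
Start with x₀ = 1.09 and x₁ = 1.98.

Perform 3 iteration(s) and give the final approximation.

f(x) = e^x - x² - 2
x₀ = 1.09, x₁ = 1.98

Secant formula: x_{n+1} = x_n - f(x_n)(x_n - x_{n-1})/(f(x_n) - f(x_{n-1}))

Iteration 1:
  f(1.090000) = -0.213826
  f(1.980000) = 1.322343
  x_2 = 1.980000 - 1.322343×(1.980000 - 1.090000)/(1.322343 - (-0.213826))
       = 1.213883
Iteration 2:
  f(1.980000) = 1.322343
  f(1.213883) = -0.106980
  x_3 = 1.213883 - (-0.106980)×(1.213883 - 1.980000)/(-0.106980 - 1.322343)
       = 1.271224
Iteration 3:
  f(1.213883) = -0.106980
  f(1.271224) = -0.050796
  x_4 = 1.271224 - (-0.050796)×(1.271224 - 1.213883)/(-0.050796 - (-0.106980))
       = 1.323067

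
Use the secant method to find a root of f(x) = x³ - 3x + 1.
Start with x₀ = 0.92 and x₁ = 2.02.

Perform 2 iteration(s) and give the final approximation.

f(x) = x³ - 3x + 1
x₀ = 0.92, x₁ = 2.02

Secant formula: x_{n+1} = x_n - f(x_n)(x_n - x_{n-1})/(f(x_n) - f(x_{n-1}))

Iteration 1:
  f(0.920000) = -0.981312
  f(2.020000) = 3.182408
  x_2 = 2.020000 - 3.182408×(2.020000 - 0.920000)/(3.182408 - (-0.981312))
       = 1.179250
Iteration 2:
  f(2.020000) = 3.182408
  f(1.179250) = -0.897849
  x_3 = 1.179250 - (-0.897849)×(1.179250 - 2.020000)/(-0.897849 - 3.182408)
       = 1.364254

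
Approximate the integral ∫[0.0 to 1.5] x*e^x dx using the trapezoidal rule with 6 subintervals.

f(x) = x*e^x
a = 0.0, b = 1.5, n = 6
h = (b - a)/n = 0.250000

Trapezoidal rule: (h/2)[f(x₀) + 2f(x₁) + 2f(x₂) + ... + f(xₙ)]

x_0 = 0.0000, f(x_0) = 0.000000, coefficient = 1
x_1 = 0.2500, f(x_1) = 0.321006, coefficient = 2
x_2 = 0.5000, f(x_2) = 0.824361, coefficient = 2
x_3 = 0.7500, f(x_3) = 1.587750, coefficient = 2
x_4 = 1.0000, f(x_4) = 2.718282, coefficient = 2
x_5 = 1.2500, f(x_5) = 4.362929, coefficient = 2
x_6 = 1.5000, f(x_6) = 6.722534, coefficient = 1

I ≈ (0.250000/2) × 26.351189 = 3.293899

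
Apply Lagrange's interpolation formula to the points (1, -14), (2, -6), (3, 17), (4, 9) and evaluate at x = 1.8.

Lagrange interpolation formula:
P(x) = Σ yᵢ × Lᵢ(x)
where Lᵢ(x) = Π_{j≠i} (x - xⱼ)/(xᵢ - xⱼ)

L_0(1.8) = (1.8 - 2)/(1 - 2) × (1.8 - 3)/(1 - 3) × (1.8 - 4)/(1 - 4) = 0.088000
L_1(1.8) = (1.8 - 1)/(2 - 1) × (1.8 - 3)/(2 - 3) × (1.8 - 4)/(2 - 4) = 1.056000
L_2(1.8) = (1.8 - 1)/(3 - 1) × (1.8 - 2)/(3 - 2) × (1.8 - 4)/(3 - 4) = -0.176000
L_3(1.8) = (1.8 - 1)/(4 - 1) × (1.8 - 2)/(4 - 2) × (1.8 - 3)/(4 - 3) = 0.032000

P(1.8) = (-14)×L_0(1.8) + (-6)×L_1(1.8) + 17×L_2(1.8) + 9×L_3(1.8)
P(1.8) = -10.272000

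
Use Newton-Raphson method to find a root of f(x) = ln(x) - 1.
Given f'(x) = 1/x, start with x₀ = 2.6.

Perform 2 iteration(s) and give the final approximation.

f(x) = ln(x) - 1
f'(x) = 1/x
x₀ = 2.6

Newton-Raphson formula: x_{n+1} = x_n - f(x_n)/f'(x_n)

Iteration 1:
  f(2.600000) = -0.044489
  f'(2.600000) = 0.384615
  x_1 = 2.600000 - (-0.044489)/0.384615 = 2.715670
Iteration 2:
  f(2.715670) = -0.000961
  f'(2.715670) = 0.368233
  x_2 = 2.715670 - (-0.000961)/0.368233 = 2.718281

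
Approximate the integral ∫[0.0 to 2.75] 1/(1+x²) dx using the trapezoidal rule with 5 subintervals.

f(x) = 1/(1+x²)
a = 0.0, b = 2.75, n = 5
h = (b - a)/n = 0.550000

Trapezoidal rule: (h/2)[f(x₀) + 2f(x₁) + 2f(x₂) + ... + f(xₙ)]

x_0 = 0.0000, f(x_0) = 1.000000, coefficient = 1
x_1 = 0.5500, f(x_1) = 0.767754, coefficient = 2
x_2 = 1.1000, f(x_2) = 0.452489, coefficient = 2
x_3 = 1.6500, f(x_3) = 0.268637, coefficient = 2
x_4 = 2.2000, f(x_4) = 0.171233, coefficient = 2
x_5 = 2.7500, f(x_5) = 0.116788, coefficient = 1

I ≈ (0.550000/2) × 4.437013 = 1.220179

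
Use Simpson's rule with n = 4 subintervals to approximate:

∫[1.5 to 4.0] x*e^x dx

f(x) = x*e^x
a = 1.5, b = 4.0, n = 4
h = (b - a)/n = 0.625000

Simpson's rule: (h/3)[f(x₀) + 4f(x₁) + 2f(x₂) + ... + f(xₙ)]

x_0 = 1.5000, f(x_0) = 6.722534, coefficient = 1
x_1 = 2.1250, f(x_1) = 17.792407, coefficient = 4
x_2 = 2.7500, f(x_2) = 43.017238, coefficient = 2
x_3 = 3.3750, f(x_3) = 98.631958, coefficient = 4
x_4 = 4.0000, f(x_4) = 218.392600, coefficient = 1

I ≈ (0.625000/3) × 776.847069 = 161.843139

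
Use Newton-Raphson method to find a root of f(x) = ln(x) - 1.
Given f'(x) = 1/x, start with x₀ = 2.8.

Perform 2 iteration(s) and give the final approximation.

f(x) = ln(x) - 1
f'(x) = 1/x
x₀ = 2.8

Newton-Raphson formula: x_{n+1} = x_n - f(x_n)/f'(x_n)

Iteration 1:
  f(2.800000) = 0.029619
  f'(2.800000) = 0.357143
  x_1 = 2.800000 - 0.029619/0.357143 = 2.717066
Iteration 2:
  f(2.717066) = -0.000448
  f'(2.717066) = 0.368044
  x_2 = 2.717066 - (-0.000448)/0.368044 = 2.718282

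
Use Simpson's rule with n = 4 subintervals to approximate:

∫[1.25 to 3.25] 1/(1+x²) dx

f(x) = 1/(1+x²)
a = 1.25, b = 3.25, n = 4
h = (b - a)/n = 0.500000

Simpson's rule: (h/3)[f(x₀) + 4f(x₁) + 2f(x₂) + ... + f(xₙ)]

x_0 = 1.2500, f(x_0) = 0.390244, coefficient = 1
x_1 = 1.7500, f(x_1) = 0.246154, coefficient = 4
x_2 = 2.2500, f(x_2) = 0.164948, coefficient = 2
x_3 = 2.7500, f(x_3) = 0.116788, coefficient = 4
x_4 = 3.2500, f(x_4) = 0.086486, coefficient = 1

I ≈ (0.500000/3) × 2.258396 = 0.376399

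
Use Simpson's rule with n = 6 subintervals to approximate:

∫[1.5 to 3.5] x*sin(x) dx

f(x) = x*sin(x)
a = 1.5, b = 3.5, n = 6
h = (b - a)/n = 0.333333

Simpson's rule: (h/3)[f(x₀) + 4f(x₁) + 2f(x₂) + ... + f(xₙ)]

x_0 = 1.5000, f(x_0) = 1.496242, coefficient = 1
x_1 = 1.8333, f(x_1) = 1.770514, coefficient = 4
x_2 = 2.1667, f(x_2) = 1.793264, coefficient = 2
x_3 = 2.5000, f(x_3) = 1.496180, coefficient = 4
x_4 = 2.8333, f(x_4) = 0.859635, coefficient = 2
x_5 = 3.1667, f(x_5) = -0.079393, coefficient = 4
x_6 = 3.5000, f(x_6) = -1.227741, coefficient = 1

I ≈ (0.333333/3) × 18.323503 = 2.035945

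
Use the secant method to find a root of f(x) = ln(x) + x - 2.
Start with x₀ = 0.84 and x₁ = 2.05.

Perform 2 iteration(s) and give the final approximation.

f(x) = ln(x) + x - 2
x₀ = 0.84, x₁ = 2.05

Secant formula: x_{n+1} = x_n - f(x_n)(x_n - x_{n-1})/(f(x_n) - f(x_{n-1}))

Iteration 1:
  f(0.840000) = -1.334353
  f(2.050000) = 0.767840
  x_2 = 2.050000 - 0.767840×(2.050000 - 0.840000)/(0.767840 - (-1.334353))
       = 1.608040
Iteration 2:
  f(2.050000) = 0.767840
  f(1.608040) = 0.083055
  x_3 = 1.608040 - 0.083055×(1.608040 - 2.050000)/(0.083055 - 0.767840)
       = 1.554436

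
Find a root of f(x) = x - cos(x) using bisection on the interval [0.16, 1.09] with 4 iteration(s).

f(x) = x - cos(x)
Initial interval: [0.16, 1.09]

Iteration 1:
  c_1 = (0.160000 + 1.090000)/2 = 0.625000
  f(c_1) = f(0.625000) = -0.185963
  f(a) × f(c) ≥ 0, new interval: [0.625000, 1.090000]
Iteration 2:
  c_2 = (0.625000 + 1.090000)/2 = 0.857500
  f(c_2) = f(0.857500) = 0.203170
  f(a) × f(c) < 0, new interval: [0.625000, 0.857500]
Iteration 3:
  c_3 = (0.625000 + 0.857500)/2 = 0.741250
  f(c_3) = f(0.741250) = 0.003625
  f(a) × f(c) < 0, new interval: [0.625000, 0.741250]
Iteration 4:
  c_4 = (0.625000 + 0.741250)/2 = 0.683125
  f(c_4) = f(0.683125) = -0.092479
  f(a) × f(c) ≥ 0, new interval: [0.683125, 0.741250]

After 4 iteration(s), the approximation is c_4 = 0.683125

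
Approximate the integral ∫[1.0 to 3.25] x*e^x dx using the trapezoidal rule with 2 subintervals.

f(x) = x*e^x
a = 1.0, b = 3.25, n = 2
h = (b - a)/n = 1.125000

Trapezoidal rule: (h/2)[f(x₀) + 2f(x₁) + 2f(x₂) + ... + f(xₙ)]

x_0 = 1.0000, f(x_0) = 2.718282, coefficient = 1
x_1 = 2.1250, f(x_1) = 17.792407, coefficient = 2
x_2 = 3.2500, f(x_2) = 83.818605, coefficient = 1

I ≈ (1.125000/2) × 122.121701 = 68.693457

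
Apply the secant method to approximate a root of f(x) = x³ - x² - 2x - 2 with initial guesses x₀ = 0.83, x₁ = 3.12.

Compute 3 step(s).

f(x) = x³ - x² - 2x - 2
x₀ = 0.83, x₁ = 3.12

Secant formula: x_{n+1} = x_n - f(x_n)(x_n - x_{n-1})/(f(x_n) - f(x_{n-1}))

Iteration 1:
  f(0.830000) = -3.777113
  f(3.120000) = 12.396928
  x_2 = 3.120000 - 12.396928×(3.120000 - 0.830000)/(12.396928 - (-3.777113))
       = 1.364782
Iteration 2:
  f(3.120000) = 12.396928
  f(1.364782) = -4.050110
  x_3 = 1.364782 - (-4.050110)×(1.364782 - 3.120000)/(-4.050110 - 12.396928)
       = 1.797007
Iteration 3:
  f(1.364782) = -4.050110
  f(1.797007) = -3.020290
  x_4 = 1.797007 - (-3.020290)×(1.797007 - 1.364782)/(-3.020290 - (-4.050110))
       = 3.064652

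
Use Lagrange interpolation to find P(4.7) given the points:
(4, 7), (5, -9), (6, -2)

Lagrange interpolation formula:
P(x) = Σ yᵢ × Lᵢ(x)
where Lᵢ(x) = Π_{j≠i} (x - xⱼ)/(xᵢ - xⱼ)

L_0(4.7) = (4.7 - 5)/(4 - 5) × (4.7 - 6)/(4 - 6) = 0.195000
L_1(4.7) = (4.7 - 4)/(5 - 4) × (4.7 - 6)/(5 - 6) = 0.910000
L_2(4.7) = (4.7 - 4)/(6 - 4) × (4.7 - 5)/(6 - 5) = -0.105000

P(4.7) = 7×L_0(4.7) + (-9)×L_1(4.7) + (-2)×L_2(4.7)
P(4.7) = -6.615000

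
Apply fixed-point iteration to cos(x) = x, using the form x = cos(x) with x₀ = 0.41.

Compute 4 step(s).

Equation: cos(x) = x
Fixed-point form: x = cos(x)
x₀ = 0.41

x_1 = g(0.410000) = 0.917121
x_2 = g(0.917121) = 0.608108
x_3 = g(0.608108) = 0.820730
x_4 = g(0.820730) = 0.681687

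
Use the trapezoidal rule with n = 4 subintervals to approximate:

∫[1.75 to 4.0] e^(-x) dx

f(x) = e^(-x)
a = 1.75, b = 4.0, n = 4
h = (b - a)/n = 0.562500

Trapezoidal rule: (h/2)[f(x₀) + 2f(x₁) + 2f(x₂) + ... + f(xₙ)]

x_0 = 1.7500, f(x_0) = 0.173774, coefficient = 1
x_1 = 2.3125, f(x_1) = 0.099013, coefficient = 2
x_2 = 2.8750, f(x_2) = 0.056416, coefficient = 2
x_3 = 3.4375, f(x_3) = 0.032145, coefficient = 2
x_4 = 4.0000, f(x_4) = 0.018316, coefficient = 1

I ≈ (0.562500/2) × 0.567239 = 0.159536
Exact value: 0.155458
Error: 0.004078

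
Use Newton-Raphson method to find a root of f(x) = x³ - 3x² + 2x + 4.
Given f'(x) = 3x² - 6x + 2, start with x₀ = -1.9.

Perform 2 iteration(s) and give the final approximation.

f(x) = x³ - 3x² + 2x + 4
f'(x) = 3x² - 6x + 2
x₀ = -1.9

Newton-Raphson formula: x_{n+1} = x_n - f(x_n)/f'(x_n)

Iteration 1:
  f(-1.900000) = -17.489000
  f'(-1.900000) = 24.230000
  x_1 = -1.900000 - (-17.489000)/24.230000 = -1.178209
Iteration 2:
  f(-1.178209) = -4.156507
  f'(-1.178209) = 13.233781
  x_2 = -1.178209 - (-4.156507)/13.233781 = -0.864126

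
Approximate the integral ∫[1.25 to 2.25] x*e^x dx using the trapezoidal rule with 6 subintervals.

f(x) = x*e^x
a = 1.25, b = 2.25, n = 6
h = (b - a)/n = 0.166667

Trapezoidal rule: (h/2)[f(x₀) + 2f(x₁) + 2f(x₂) + ... + f(xₙ)]

x_0 = 1.2500, f(x_0) = 4.362929, coefficient = 1
x_1 = 1.4167, f(x_1) = 5.841417, coefficient = 2
x_2 = 1.5833, f(x_2) = 7.712679, coefficient = 2
x_3 = 1.7500, f(x_3) = 10.070555, coefficient = 2
x_4 = 1.9167, f(x_4) = 13.029998, coefficient = 2
x_5 = 2.0833, f(x_5) = 16.731656, coefficient = 2
x_6 = 2.2500, f(x_6) = 21.347406, coefficient = 1

I ≈ (0.166667/2) × 132.482945 = 11.040245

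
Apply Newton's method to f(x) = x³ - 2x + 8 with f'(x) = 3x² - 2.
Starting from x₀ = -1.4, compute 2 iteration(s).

f(x) = x³ - 2x + 8
f'(x) = 3x² - 2
x₀ = -1.4

Newton-Raphson formula: x_{n+1} = x_n - f(x_n)/f'(x_n)

Iteration 1:
  f(-1.400000) = 8.056000
  f'(-1.400000) = 3.880000
  x_1 = -1.400000 - 8.056000/3.880000 = -3.476289
Iteration 2:
  f(-3.476289) = -27.056921
  f'(-3.476289) = 34.253749
  x_2 = -3.476289 - (-27.056921)/34.253749 = -2.686392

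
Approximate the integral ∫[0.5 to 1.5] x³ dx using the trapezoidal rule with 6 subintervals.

f(x) = x³
a = 0.5, b = 1.5, n = 6
h = (b - a)/n = 0.166667

Trapezoidal rule: (h/2)[f(x₀) + 2f(x₁) + 2f(x₂) + ... + f(xₙ)]

x_0 = 0.5000, f(x_0) = 0.125000, coefficient = 1
x_1 = 0.6667, f(x_1) = 0.296296, coefficient = 2
x_2 = 0.8333, f(x_2) = 0.578704, coefficient = 2
x_3 = 1.0000, f(x_3) = 1.000000, coefficient = 2
x_4 = 1.1667, f(x_4) = 1.587963, coefficient = 2
x_5 = 1.3333, f(x_5) = 2.370370, coefficient = 2
x_6 = 1.5000, f(x_6) = 3.375000, coefficient = 1

I ≈ (0.166667/2) × 15.166667 = 1.263889
Exact value: 1.250000
Error: 0.013889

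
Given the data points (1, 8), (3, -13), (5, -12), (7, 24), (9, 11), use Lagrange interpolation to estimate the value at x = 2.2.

Lagrange interpolation formula:
P(x) = Σ yᵢ × Lᵢ(x)
where Lᵢ(x) = Π_{j≠i} (x - xⱼ)/(xᵢ - xⱼ)

L_0(2.2) = (2.2 - 3)/(1 - 3) × (2.2 - 5)/(1 - 5) × (2.2 - 7)/(1 - 7) × (2.2 - 9)/(1 - 9) = 0.190400
L_1(2.2) = (2.2 - 1)/(3 - 1) × (2.2 - 5)/(3 - 5) × (2.2 - 7)/(3 - 7) × (2.2 - 9)/(3 - 9) = 1.142400
L_2(2.2) = (2.2 - 1)/(5 - 1) × (2.2 - 3)/(5 - 3) × (2.2 - 7)/(5 - 7) × (2.2 - 9)/(5 - 9) = -0.489600
L_3(2.2) = (2.2 - 1)/(7 - 1) × (2.2 - 3)/(7 - 3) × (2.2 - 5)/(7 - 5) × (2.2 - 9)/(7 - 9) = 0.190400
L_4(2.2) = (2.2 - 1)/(9 - 1) × (2.2 - 3)/(9 - 3) × (2.2 - 5)/(9 - 5) × (2.2 - 7)/(9 - 7) = -0.033600

P(2.2) = 8×L_0(2.2) + (-13)×L_1(2.2) + (-12)×L_2(2.2) + 24×L_3(2.2) + 11×L_4(2.2)
P(2.2) = -3.252800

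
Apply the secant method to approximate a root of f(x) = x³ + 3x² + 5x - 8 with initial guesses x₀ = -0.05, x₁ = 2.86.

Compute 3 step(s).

f(x) = x³ + 3x² + 5x - 8
x₀ = -0.05, x₁ = 2.86

Secant formula: x_{n+1} = x_n - f(x_n)(x_n - x_{n-1})/(f(x_n) - f(x_{n-1}))

Iteration 1:
  f(-0.050000) = -8.242625
  f(2.860000) = 54.232456
  x_2 = 2.860000 - 54.232456×(2.860000 - (-0.050000))/(54.232456 - (-8.242625))
       = 0.333930
Iteration 2:
  f(2.860000) = 54.232456
  f(0.333930) = -5.958588
  x_3 = 0.333930 - (-5.958588)×(0.333930 - 2.860000)/(-5.958588 - 54.232456)
       = 0.583997
Iteration 3:
  f(0.333930) = -5.958588
  f(0.583997) = -3.857684
  x_4 = 0.583997 - (-3.857684)×(0.583997 - 0.333930)/(-3.857684 - (-5.958588))
       = 1.043171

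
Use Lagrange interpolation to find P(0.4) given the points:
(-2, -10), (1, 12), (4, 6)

Lagrange interpolation formula:
P(x) = Σ yᵢ × Lᵢ(x)
where Lᵢ(x) = Π_{j≠i} (x - xⱼ)/(xᵢ - xⱼ)

L_0(0.4) = (0.4 - 1)/(-2 - 1) × (0.4 - 4)/(-2 - 4) = 0.120000
L_1(0.4) = (0.4 - (-2))/(1 - (-2)) × (0.4 - 4)/(1 - 4) = 0.960000
L_2(0.4) = (0.4 - (-2))/(4 - (-2)) × (0.4 - 1)/(4 - 1) = -0.080000

P(0.4) = (-10)×L_0(0.4) + 12×L_1(0.4) + 6×L_2(0.4)
P(0.4) = 9.840000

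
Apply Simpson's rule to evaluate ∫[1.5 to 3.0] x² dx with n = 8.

f(x) = x²
a = 1.5, b = 3.0, n = 8
h = (b - a)/n = 0.187500

Simpson's rule: (h/3)[f(x₀) + 4f(x₁) + 2f(x₂) + ... + f(xₙ)]

x_0 = 1.5000, f(x_0) = 2.250000, coefficient = 1
x_1 = 1.6875, f(x_1) = 2.847656, coefficient = 4
x_2 = 1.8750, f(x_2) = 3.515625, coefficient = 2
x_3 = 2.0625, f(x_3) = 4.253906, coefficient = 4
x_4 = 2.2500, f(x_4) = 5.062500, coefficient = 2
x_5 = 2.4375, f(x_5) = 5.941406, coefficient = 4
x_6 = 2.6250, f(x_6) = 6.890625, coefficient = 2
x_7 = 2.8125, f(x_7) = 7.910156, coefficient = 4
x_8 = 3.0000, f(x_8) = 9.000000, coefficient = 1

I ≈ (0.187500/3) × 126.000000 = 7.875000
Exact value: 7.875000
Error: 0.000000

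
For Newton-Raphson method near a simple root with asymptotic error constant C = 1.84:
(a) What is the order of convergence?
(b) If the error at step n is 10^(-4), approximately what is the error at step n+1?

(a) Newton-Raphson has quadratic (order 2) convergence near simple roots.
    This means |e_{n+1}| ≈ C|e_n|².

(b) With |e_n| = 10^(-4) and C = 1.84:
    |e_{n+1}| ≈ 1.84 × (10^(-4))² = 1.84 × 10^(-8)

(a) 2 (quadratic); (b) |e_{n+1}| ≈ 1.840e-08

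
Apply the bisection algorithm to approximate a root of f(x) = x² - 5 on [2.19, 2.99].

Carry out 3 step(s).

f(x) = x² - 5
Initial interval: [2.19, 2.99]

Iteration 1:
  c_1 = (2.190000 + 2.990000)/2 = 2.590000
  f(c_1) = f(2.590000) = 1.708100
  f(a) × f(c) < 0, new interval: [2.190000, 2.590000]
Iteration 2:
  c_2 = (2.190000 + 2.590000)/2 = 2.390000
  f(c_2) = f(2.390000) = 0.712100
  f(a) × f(c) < 0, new interval: [2.190000, 2.390000]
Iteration 3:
  c_3 = (2.190000 + 2.390000)/2 = 2.290000
  f(c_3) = f(2.290000) = 0.244100
  f(a) × f(c) < 0, new interval: [2.190000, 2.290000]

After 3 iteration(s), the approximation is c_3 = 2.290000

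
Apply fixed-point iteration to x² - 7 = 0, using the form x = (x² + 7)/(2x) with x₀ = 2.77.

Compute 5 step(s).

Equation: x² - 7 = 0
Fixed-point form: x = (x² + 7)/(2x)
x₀ = 2.77

x_1 = g(2.770000) = 2.648538
x_2 = g(2.648538) = 2.645753
x_3 = g(2.645753) = 2.645751
x_4 = g(2.645751) = 2.645751
x_5 = g(2.645751) = 2.645751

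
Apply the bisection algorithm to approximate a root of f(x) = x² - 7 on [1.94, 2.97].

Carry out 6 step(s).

f(x) = x² - 7
Initial interval: [1.94, 2.97]

Iteration 1:
  c_1 = (1.940000 + 2.970000)/2 = 2.455000
  f(c_1) = f(2.455000) = -0.972975
  f(a) × f(c) ≥ 0, new interval: [2.455000, 2.970000]
Iteration 2:
  c_2 = (2.455000 + 2.970000)/2 = 2.712500
  f(c_2) = f(2.712500) = 0.357656
  f(a) × f(c) < 0, new interval: [2.455000, 2.712500]
Iteration 3:
  c_3 = (2.455000 + 2.712500)/2 = 2.583750
  f(c_3) = f(2.583750) = -0.324236
  f(a) × f(c) ≥ 0, new interval: [2.583750, 2.712500]
Iteration 4:
  c_4 = (2.583750 + 2.712500)/2 = 2.648125
  f(c_4) = f(2.648125) = 0.012566
  f(a) × f(c) < 0, new interval: [2.583750, 2.648125]
Iteration 5:
  c_5 = (2.583750 + 2.648125)/2 = 2.615938
  f(c_5) = f(2.615938) = -0.156871
  f(a) × f(c) ≥ 0, new interval: [2.615938, 2.648125]
Iteration 6:
  c_6 = (2.615938 + 2.648125)/2 = 2.632031
  f(c_6) = f(2.632031) = -0.072411
  f(a) × f(c) ≥ 0, new interval: [2.632031, 2.648125]

After 6 iteration(s), the approximation is c_6 = 2.632031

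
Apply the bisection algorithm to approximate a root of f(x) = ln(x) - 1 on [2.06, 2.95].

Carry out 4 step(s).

f(x) = ln(x) - 1
Initial interval: [2.06, 2.95]

Iteration 1:
  c_1 = (2.060000 + 2.950000)/2 = 2.505000
  f(c_1) = f(2.505000) = -0.081711
  f(a) × f(c) ≥ 0, new interval: [2.505000, 2.950000]
Iteration 2:
  c_2 = (2.505000 + 2.950000)/2 = 2.727500
  f(c_2) = f(2.727500) = 0.003385
  f(a) × f(c) < 0, new interval: [2.505000, 2.727500]
Iteration 3:
  c_3 = (2.505000 + 2.727500)/2 = 2.616250
  f(c_3) = f(2.616250) = -0.038258
  f(a) × f(c) ≥ 0, new interval: [2.616250, 2.727500]
Iteration 4:
  c_4 = (2.616250 + 2.727500)/2 = 2.671875
  f(c_4) = f(2.671875) = -0.017220
  f(a) × f(c) ≥ 0, new interval: [2.671875, 2.727500]

After 4 iteration(s), the approximation is c_4 = 2.671875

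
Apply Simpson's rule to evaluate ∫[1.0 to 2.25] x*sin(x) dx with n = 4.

f(x) = x*sin(x)
a = 1.0, b = 2.25, n = 4
h = (b - a)/n = 0.312500

Simpson's rule: (h/3)[f(x₀) + 4f(x₁) + 2f(x₂) + ... + f(xₙ)]

x_0 = 1.0000, f(x_0) = 0.841471, coefficient = 1
x_1 = 1.3125, f(x_1) = 1.268960, coefficient = 4
x_2 = 1.6250, f(x_2) = 1.622613, coefficient = 2
x_3 = 1.9375, f(x_3) = 1.808684, coefficient = 4
x_4 = 2.2500, f(x_4) = 1.750665, coefficient = 1

I ≈ (0.312500/3) × 18.147938 = 1.890410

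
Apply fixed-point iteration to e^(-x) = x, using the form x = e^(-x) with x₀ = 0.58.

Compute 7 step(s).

Equation: e^(-x) = x
Fixed-point form: x = e^(-x)
x₀ = 0.58

x_1 = g(0.580000) = 0.559898
x_2 = g(0.559898) = 0.571267
x_3 = g(0.571267) = 0.564809
x_4 = g(0.564809) = 0.568469
x_5 = g(0.568469) = 0.566392
x_6 = g(0.566392) = 0.567569
x_7 = g(0.567569) = 0.566902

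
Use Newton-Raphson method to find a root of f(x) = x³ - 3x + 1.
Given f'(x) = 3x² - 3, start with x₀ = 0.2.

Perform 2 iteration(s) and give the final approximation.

f(x) = x³ - 3x + 1
f'(x) = 3x² - 3
x₀ = 0.2

Newton-Raphson formula: x_{n+1} = x_n - f(x_n)/f'(x_n)

Iteration 1:
  f(0.200000) = 0.408000
  f'(0.200000) = -2.880000
  x_1 = 0.200000 - 0.408000/(-2.880000) = 0.341667
Iteration 2:
  f(0.341667) = 0.014885
  f'(0.341667) = -2.649792
  x_2 = 0.341667 - 0.014885/(-2.649792) = 0.347284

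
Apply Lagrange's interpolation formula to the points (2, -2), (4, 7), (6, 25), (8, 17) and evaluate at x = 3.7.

Lagrange interpolation formula:
P(x) = Σ yᵢ × Lᵢ(x)
where Lᵢ(x) = Π_{j≠i} (x - xⱼ)/(xᵢ - xⱼ)

L_0(3.7) = (3.7 - 4)/(2 - 4) × (3.7 - 6)/(2 - 6) × (3.7 - 8)/(2 - 8) = 0.061812
L_1(3.7) = (3.7 - 2)/(4 - 2) × (3.7 - 6)/(4 - 6) × (3.7 - 8)/(4 - 8) = 1.050812
L_2(3.7) = (3.7 - 2)/(6 - 2) × (3.7 - 4)/(6 - 4) × (3.7 - 8)/(6 - 8) = -0.137062
L_3(3.7) = (3.7 - 2)/(8 - 2) × (3.7 - 4)/(8 - 4) × (3.7 - 6)/(8 - 6) = 0.024437

P(3.7) = (-2)×L_0(3.7) + 7×L_1(3.7) + 25×L_2(3.7) + 17×L_3(3.7)
P(3.7) = 4.220938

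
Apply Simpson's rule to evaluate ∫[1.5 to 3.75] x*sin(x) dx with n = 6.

f(x) = x*sin(x)
a = 1.5, b = 3.75, n = 6
h = (b - a)/n = 0.375000

Simpson's rule: (h/3)[f(x₀) + 4f(x₁) + 2f(x₂) + ... + f(xₙ)]

x_0 = 1.5000, f(x_0) = 1.496242, coefficient = 1
x_1 = 1.8750, f(x_1) = 1.788911, coefficient = 4
x_2 = 2.2500, f(x_2) = 1.750665, coefficient = 2
x_3 = 2.6250, f(x_3) = 1.296541, coefficient = 4
x_4 = 3.0000, f(x_4) = 0.423360, coefficient = 2
x_5 = 3.3750, f(x_5) = -0.780617, coefficient = 4
x_6 = 3.7500, f(x_6) = -2.143355, coefficient = 1

I ≈ (0.375000/3) × 12.920277 = 1.615035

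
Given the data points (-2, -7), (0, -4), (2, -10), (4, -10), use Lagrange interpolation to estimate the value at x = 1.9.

Lagrange interpolation formula:
P(x) = Σ yᵢ × Lᵢ(x)
where Lᵢ(x) = Π_{j≠i} (x - xⱼ)/(xᵢ - xⱼ)

L_0(1.9) = (1.9 - 0)/(-2 - 0) × (1.9 - 2)/(-2 - 2) × (1.9 - 4)/(-2 - 4) = -0.008313
L_1(1.9) = (1.9 - (-2))/(0 - (-2)) × (1.9 - 2)/(0 - 2) × (1.9 - 4)/(0 - 4) = 0.051188
L_2(1.9) = (1.9 - (-2))/(2 - (-2)) × (1.9 - 0)/(2 - 0) × (1.9 - 4)/(2 - 4) = 0.972562
L_3(1.9) = (1.9 - (-2))/(4 - (-2)) × (1.9 - 0)/(4 - 0) × (1.9 - 2)/(4 - 2) = -0.015438

P(1.9) = (-7)×L_0(1.9) + (-4)×L_1(1.9) + (-10)×L_2(1.9) + (-10)×L_3(1.9)
P(1.9) = -9.717813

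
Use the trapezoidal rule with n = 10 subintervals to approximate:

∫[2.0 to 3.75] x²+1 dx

f(x) = x²+1
a = 2.0, b = 3.75, n = 10
h = (b - a)/n = 0.175000

Trapezoidal rule: (h/2)[f(x₀) + 2f(x₁) + 2f(x₂) + ... + f(xₙ)]

x_0 = 2.0000, f(x_0) = 5.000000, coefficient = 1
x_1 = 2.1750, f(x_1) = 5.730625, coefficient = 2
x_2 = 2.3500, f(x_2) = 6.522500, coefficient = 2
x_3 = 2.5250, f(x_3) = 7.375625, coefficient = 2
x_4 = 2.7000, f(x_4) = 8.290000, coefficient = 2
x_5 = 2.8750, f(x_5) = 9.265625, coefficient = 2
x_6 = 3.0500, f(x_6) = 10.302500, coefficient = 2
x_7 = 3.2250, f(x_7) = 11.400625, coefficient = 2
x_8 = 3.4000, f(x_8) = 12.560000, coefficient = 2
x_9 = 3.5750, f(x_9) = 13.780625, coefficient = 2
x_10 = 3.7500, f(x_10) = 15.062500, coefficient = 1

I ≈ (0.175000/2) × 190.518750 = 16.670391
Exact value: 16.661458
Error: 0.008932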